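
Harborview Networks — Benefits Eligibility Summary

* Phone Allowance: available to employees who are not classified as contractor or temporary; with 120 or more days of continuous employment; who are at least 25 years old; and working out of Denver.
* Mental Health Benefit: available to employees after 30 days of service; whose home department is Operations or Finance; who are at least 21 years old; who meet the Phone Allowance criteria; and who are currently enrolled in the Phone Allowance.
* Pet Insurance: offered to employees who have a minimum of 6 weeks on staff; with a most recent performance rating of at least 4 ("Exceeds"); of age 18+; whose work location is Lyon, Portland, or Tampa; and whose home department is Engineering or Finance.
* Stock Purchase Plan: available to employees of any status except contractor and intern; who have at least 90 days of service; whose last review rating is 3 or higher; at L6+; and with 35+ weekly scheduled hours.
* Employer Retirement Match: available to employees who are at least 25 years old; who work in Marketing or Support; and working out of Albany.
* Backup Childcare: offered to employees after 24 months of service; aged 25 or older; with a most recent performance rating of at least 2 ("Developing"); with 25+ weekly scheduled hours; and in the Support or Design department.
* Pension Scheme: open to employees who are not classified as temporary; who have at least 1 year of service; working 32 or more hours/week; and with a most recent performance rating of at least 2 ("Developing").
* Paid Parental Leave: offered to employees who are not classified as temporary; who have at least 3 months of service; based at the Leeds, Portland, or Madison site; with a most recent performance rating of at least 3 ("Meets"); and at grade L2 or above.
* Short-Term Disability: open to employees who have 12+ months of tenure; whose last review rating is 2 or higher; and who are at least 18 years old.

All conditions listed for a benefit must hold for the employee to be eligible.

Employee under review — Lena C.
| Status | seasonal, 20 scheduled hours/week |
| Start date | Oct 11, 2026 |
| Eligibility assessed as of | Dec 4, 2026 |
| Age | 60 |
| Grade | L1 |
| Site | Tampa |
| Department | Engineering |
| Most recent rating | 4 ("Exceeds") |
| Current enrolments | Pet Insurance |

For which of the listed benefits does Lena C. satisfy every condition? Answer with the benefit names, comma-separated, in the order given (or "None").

Service from Oct 11, 2026 to Dec 4, 2026: 54 days.
Phone Allowance — status seasonal ✓ (not excluded); service 54 days < 120 days ✗ → not eligible.
Mental Health Benefit — service 54 days ≥ 30 days ✓; dept Engineering ✗ → not eligible.
Pet Insurance — service 54 days ≥ 6 weeks (≈42 days) ✓; rating 4 ≥ 4 ✓; age 60 ≥ 18 ✓; site Tampa ✓; dept Engineering ✓ → eligible.
Stock Purchase Plan — status seasonal ✓ (not excluded); service 54 days < 90 days ✗ → not eligible.
Employer Retirement Match — age 60 ≥ 25 ✓; dept Engineering ✗ → not eligible.
Backup Childcare — service 54 days < 24 months (≈720 days) ✗ → not eligible.
Pension Scheme — status seasonal ✓ (not excluded); service 54 days < 1 year (≈365 days) ✗ → not eligible.
Paid Parental Leave — status seasonal ✓ (not excluded); service 54 days < 3 months (≈90 days) ✗ → not eligible.
Short-Term Disability — service 54 days < 12 months (≈360 days) ✗ → not eligible.

Pet Insurance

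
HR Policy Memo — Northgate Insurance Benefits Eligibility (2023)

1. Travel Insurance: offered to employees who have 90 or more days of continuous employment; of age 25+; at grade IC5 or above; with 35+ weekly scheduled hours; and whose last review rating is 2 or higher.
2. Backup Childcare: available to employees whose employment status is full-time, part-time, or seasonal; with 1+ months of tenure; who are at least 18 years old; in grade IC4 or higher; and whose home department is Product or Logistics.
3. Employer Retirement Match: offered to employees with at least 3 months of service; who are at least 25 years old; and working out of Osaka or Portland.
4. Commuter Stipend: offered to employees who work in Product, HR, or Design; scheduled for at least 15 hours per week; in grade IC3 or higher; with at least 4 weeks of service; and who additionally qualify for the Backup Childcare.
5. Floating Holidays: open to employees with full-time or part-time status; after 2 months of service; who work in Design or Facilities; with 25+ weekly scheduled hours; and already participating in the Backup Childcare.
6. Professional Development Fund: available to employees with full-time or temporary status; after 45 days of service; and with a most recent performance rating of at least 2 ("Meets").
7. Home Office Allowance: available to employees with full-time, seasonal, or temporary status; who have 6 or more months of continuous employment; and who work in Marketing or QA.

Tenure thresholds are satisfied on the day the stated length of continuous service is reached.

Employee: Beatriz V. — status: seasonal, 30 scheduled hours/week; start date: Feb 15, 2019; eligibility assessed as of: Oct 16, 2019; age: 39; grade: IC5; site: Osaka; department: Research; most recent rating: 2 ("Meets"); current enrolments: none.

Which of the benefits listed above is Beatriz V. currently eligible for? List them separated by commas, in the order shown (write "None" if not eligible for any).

Employer Retirement Match

Service from Feb 15, 2019 to Oct 16, 2019: 243 days.
Travel Insurance — service 243 days ≥ 90 days ✓; age 39 ≥ 25 ✓; grade IC5 ≥ IC5 ✓; 30 hrs/wk < 35 ✗ → not eligible.
Backup Childcare — status seasonal ✓; service 243 days ≥ 1 month (≈30 days) ✓; age 39 ≥ 18 ✓; grade IC5 ≥ IC4 ✓; dept Research ✗ → not eligible.
Employer Retirement Match — service 243 days ≥ 3 months (≈90 days) ✓; age 39 ≥ 25 ✓; site Osaka ✓ → eligible.
Commuter Stipend — dept Research ✗ → not eligible.
Floating Holidays — status seasonal ✗ (requires full-time or part-time) → not eligible.
Professional Development Fund — status seasonal ✗ (requires full-time or temporary) → not eligible.
Home Office Allowance — status seasonal ✓; service 243 days ≥ 6 months (≈180 days) ✓; dept Research ✗ → not eligible.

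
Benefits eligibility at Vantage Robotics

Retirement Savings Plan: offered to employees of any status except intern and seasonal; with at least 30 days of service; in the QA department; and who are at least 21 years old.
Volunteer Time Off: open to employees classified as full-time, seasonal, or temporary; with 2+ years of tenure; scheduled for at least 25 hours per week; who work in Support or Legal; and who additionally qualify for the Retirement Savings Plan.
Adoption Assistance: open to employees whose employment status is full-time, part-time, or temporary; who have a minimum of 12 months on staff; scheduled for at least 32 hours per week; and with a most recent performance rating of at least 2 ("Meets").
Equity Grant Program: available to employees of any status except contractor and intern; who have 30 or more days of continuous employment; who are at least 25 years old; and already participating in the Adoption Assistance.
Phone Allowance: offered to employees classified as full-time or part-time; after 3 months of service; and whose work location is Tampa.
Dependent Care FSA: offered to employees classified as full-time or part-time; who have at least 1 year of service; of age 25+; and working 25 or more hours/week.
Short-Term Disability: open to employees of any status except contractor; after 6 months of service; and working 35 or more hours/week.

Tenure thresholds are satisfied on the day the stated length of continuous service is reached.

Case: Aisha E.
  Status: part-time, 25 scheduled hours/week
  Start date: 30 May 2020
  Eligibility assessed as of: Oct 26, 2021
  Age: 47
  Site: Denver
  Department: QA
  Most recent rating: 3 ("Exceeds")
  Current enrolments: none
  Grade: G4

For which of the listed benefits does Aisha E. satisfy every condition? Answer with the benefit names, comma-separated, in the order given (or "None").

Service from 30 May 2020 to Oct 26, 2021: 514 days.
Retirement Savings Plan — status part-time ✓ (not excluded); service 514 days ≥ 30 days ✓; dept QA ✓; age 47 ≥ 21 ✓ → eligible.
Volunteer Time Off — status part-time ✗ (requires full-time, seasonal, or temporary) → not eligible.
Adoption Assistance — status part-time ✓; service 514 days ≥ 12 months (≈360 days) ✓; 25 hrs/wk < 32 ✗ → not eligible.
Equity Grant Program — status part-time ✓ (not excluded); service 514 days ≥ 30 days ✓; age 47 ≥ 25 ✓; not enrolled in Adoption Assistance ✗ → not eligible.
Phone Allowance — status part-time ✓; service 514 days ≥ 3 months (≈90 days) ✓; site Denver ✗ (not Tampa) → not eligible.
Dependent Care FSA — status part-time ✓; service 514 days ≥ 1 year (≈365 days) ✓; age 47 ≥ 25 ✓; 25 hrs/wk ≥ 25 ✓ → eligible.
Short-Term Disability — status part-time ✓ (not excluded); service 514 days ≥ 6 months (≈180 days) ✓; 25 hrs/wk < 35 ✗ → not eligible.

Retirement Savings Plan, Dependent Care FSA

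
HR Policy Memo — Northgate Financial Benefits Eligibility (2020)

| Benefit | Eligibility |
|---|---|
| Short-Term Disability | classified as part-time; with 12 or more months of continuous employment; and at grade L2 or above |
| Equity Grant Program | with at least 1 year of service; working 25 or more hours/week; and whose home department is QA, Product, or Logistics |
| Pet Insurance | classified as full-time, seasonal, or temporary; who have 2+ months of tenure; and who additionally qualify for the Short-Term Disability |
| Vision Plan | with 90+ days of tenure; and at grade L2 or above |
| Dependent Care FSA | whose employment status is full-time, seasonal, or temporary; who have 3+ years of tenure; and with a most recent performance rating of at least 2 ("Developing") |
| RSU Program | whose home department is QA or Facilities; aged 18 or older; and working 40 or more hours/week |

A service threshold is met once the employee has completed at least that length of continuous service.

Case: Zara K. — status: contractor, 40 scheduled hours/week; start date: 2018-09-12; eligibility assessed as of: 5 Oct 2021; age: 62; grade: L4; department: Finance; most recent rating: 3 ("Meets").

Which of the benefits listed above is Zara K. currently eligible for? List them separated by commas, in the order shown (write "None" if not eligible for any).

Service from 2018-09-12 to 5 Oct 2021: 1119 days.
Short-Term Disability — status contractor ✗ (requires part-time) → not eligible.
Equity Grant Program — service 1119 days ≥ 1 year (≈365 days) ✓; 40 hrs/wk ≥ 25 ✓; dept Finance ✗ → not eligible.
Pet Insurance — status contractor ✗ (requires full-time, seasonal, or temporary) → not eligible.
Vision Plan — service 1119 days ≥ 90 days ✓; grade L4 ≥ L2 ✓ → eligible.
Dependent Care FSA — status contractor ✗ (requires full-time, seasonal, or temporary) → not eligible.
RSU Program — dept Finance ✗ → not eligible.

Vision Plan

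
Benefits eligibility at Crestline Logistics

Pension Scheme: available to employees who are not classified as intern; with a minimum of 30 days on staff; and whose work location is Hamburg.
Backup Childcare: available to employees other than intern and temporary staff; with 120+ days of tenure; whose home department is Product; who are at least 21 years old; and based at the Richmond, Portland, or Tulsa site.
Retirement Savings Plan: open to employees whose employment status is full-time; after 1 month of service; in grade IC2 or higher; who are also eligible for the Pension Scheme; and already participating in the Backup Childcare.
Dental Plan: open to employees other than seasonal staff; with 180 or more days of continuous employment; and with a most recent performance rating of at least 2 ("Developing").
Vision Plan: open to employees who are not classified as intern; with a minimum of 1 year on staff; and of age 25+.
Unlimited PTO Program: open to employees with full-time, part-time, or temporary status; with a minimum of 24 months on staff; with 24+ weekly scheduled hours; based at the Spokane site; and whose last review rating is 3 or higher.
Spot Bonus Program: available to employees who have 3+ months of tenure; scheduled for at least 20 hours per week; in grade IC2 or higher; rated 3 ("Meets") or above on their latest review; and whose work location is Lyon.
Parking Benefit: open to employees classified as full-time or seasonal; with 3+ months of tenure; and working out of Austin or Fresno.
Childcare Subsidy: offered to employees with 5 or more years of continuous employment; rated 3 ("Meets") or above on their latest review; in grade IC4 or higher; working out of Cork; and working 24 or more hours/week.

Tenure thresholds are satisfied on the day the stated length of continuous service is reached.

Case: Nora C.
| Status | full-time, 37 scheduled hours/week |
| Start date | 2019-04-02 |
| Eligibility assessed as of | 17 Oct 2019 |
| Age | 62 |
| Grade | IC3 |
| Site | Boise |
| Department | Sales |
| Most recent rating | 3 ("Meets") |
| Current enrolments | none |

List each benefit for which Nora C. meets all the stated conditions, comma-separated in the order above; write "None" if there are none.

Service from 2019-04-02 to 17 Oct 2019: 198 days.
Pension Scheme — status full-time ✓ (not excluded); service 198 days ≥ 30 days ✓; site Boise ✗ (not Hamburg) → not eligible.
Backup Childcare — status full-time ✓ (not excluded); service 198 days ≥ 120 days ✓; dept Sales ✗ → not eligible.
Retirement Savings Plan — status full-time ✓; service 198 days ≥ 1 month (≈30 days) ✓; grade IC3 ≥ IC2 ✓; not eligible for Pension Scheme ✗ → not eligible.
Dental Plan — status full-time ✓ (not excluded); service 198 days ≥ 180 days ✓; rating 3 ≥ 2 ✓ → eligible.
Vision Plan — status full-time ✓ (not excluded); service 198 days < 1 year (≈365 days) ✗ → not eligible.
Unlimited PTO Program — status full-time ✓; service 198 days < 24 months (≈720 days) ✗ → not eligible.
Spot Bonus Program — service 198 days ≥ 3 months (≈90 days) ✓; 37 hrs/wk ≥ 20 ✓; grade IC3 ≥ IC2 ✓; rating 3 ≥ 3 ✓; site Boise ✗ (not Lyon) → not eligible.
Parking Benefit — status full-time ✓; service 198 days ≥ 3 months (≈90 days) ✓; site Boise ✗ (not Austin or Fresno) → not eligible.
Childcare Subsidy — service 198 days < 5 years (≈1825 days) ✗ → not eligible.

Dental Plan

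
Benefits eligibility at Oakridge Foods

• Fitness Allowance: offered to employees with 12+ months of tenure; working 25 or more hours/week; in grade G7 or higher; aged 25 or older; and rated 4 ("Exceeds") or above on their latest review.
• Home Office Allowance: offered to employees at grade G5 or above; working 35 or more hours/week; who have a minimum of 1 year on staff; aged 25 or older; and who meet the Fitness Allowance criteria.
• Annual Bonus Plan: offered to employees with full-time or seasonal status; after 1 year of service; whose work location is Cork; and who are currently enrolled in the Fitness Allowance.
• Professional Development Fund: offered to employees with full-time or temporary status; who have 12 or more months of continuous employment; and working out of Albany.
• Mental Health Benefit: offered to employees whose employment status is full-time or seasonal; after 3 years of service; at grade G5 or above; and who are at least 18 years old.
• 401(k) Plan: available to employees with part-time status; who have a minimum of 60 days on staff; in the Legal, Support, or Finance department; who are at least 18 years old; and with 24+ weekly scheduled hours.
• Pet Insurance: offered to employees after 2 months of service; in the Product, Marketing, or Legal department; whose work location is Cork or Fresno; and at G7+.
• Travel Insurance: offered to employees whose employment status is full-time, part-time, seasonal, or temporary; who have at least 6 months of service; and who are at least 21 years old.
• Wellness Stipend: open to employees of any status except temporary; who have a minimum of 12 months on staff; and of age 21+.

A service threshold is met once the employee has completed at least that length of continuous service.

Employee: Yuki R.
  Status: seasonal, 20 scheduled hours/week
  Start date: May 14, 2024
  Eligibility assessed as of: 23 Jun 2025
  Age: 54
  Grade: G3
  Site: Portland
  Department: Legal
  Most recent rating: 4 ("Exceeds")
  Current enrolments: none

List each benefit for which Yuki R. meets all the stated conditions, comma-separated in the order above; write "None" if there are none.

Travel Insurance, Wellness Stipend

Service from May 14, 2024 to 23 Jun 2025: 405 days.
Fitness Allowance — service 405 days ≥ 12 months (≈360 days) ✓; 20 hrs/wk < 25 ✗ → not eligible.
Home Office Allowance — grade G3 < G5 ✗ → not eligible.
Annual Bonus Plan — status seasonal ✓; service 405 days ≥ 1 year (≈365 days) ✓; site Portland ✗ (not Cork) → not eligible.
Professional Development Fund — status seasonal ✗ (requires full-time or temporary) → not eligible.
Mental Health Benefit — status seasonal ✓; service 405 days < 3 years (≈1095 days) ✗ → not eligible.
401(k) Plan — status seasonal ✗ (requires part-time) → not eligible.
Pet Insurance — service 405 days ≥ 2 months (≈60 days) ✓; dept Legal ✓; site Portland ✗ (not Cork or Fresno) → not eligible.
Travel Insurance — status seasonal ✓; service 405 days ≥ 6 months (≈180 days) ✓; age 54 ≥ 21 ✓ → eligible.
Wellness Stipend — status seasonal ✓ (not excluded); service 405 days ≥ 12 months (≈360 days) ✓; age 54 ≥ 21 ✓ → eligible.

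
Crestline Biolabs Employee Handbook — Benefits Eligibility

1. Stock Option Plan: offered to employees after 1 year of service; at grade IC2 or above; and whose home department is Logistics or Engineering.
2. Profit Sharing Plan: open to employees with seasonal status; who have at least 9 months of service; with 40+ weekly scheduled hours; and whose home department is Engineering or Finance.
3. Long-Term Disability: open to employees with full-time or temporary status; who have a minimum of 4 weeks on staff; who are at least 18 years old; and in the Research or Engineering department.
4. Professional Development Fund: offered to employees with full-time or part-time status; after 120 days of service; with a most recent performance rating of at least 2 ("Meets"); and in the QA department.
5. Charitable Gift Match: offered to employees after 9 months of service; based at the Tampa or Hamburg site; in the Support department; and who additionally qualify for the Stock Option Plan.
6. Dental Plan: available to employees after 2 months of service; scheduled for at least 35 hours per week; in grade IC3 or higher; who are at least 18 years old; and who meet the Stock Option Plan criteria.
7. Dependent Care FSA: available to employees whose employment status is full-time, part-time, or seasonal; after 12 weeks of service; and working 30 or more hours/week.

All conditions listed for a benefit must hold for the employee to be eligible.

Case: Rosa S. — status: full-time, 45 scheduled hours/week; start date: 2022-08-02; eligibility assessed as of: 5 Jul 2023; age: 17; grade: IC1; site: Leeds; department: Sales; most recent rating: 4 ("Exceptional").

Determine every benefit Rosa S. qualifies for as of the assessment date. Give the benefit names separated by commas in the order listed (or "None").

Service from 2022-08-02 to 5 Jul 2023: 337 days.
Stock Option Plan — service 337 days < 1 year (≈365 days) ✗ → not eligible.
Profit Sharing Plan — status full-time ✗ (requires seasonal) → not eligible.
Long-Term Disability — status full-time ✓; service 337 days ≥ 4 weeks (≈28 days) ✓; age 17 < 18 ✗ → not eligible.
Professional Development Fund — status full-time ✓; service 337 days ≥ 120 days ✓; rating 4 ≥ 2 ✓; dept Sales ✗ → not eligible.
Charitable Gift Match — service 337 days ≥ 9 months (≈270 days) ✓; site Leeds ✗ (not Tampa or Hamburg) → not eligible.
Dental Plan — service 337 days ≥ 2 months (≈60 days) ✓; 45 hrs/wk ≥ 35 ✓; grade IC1 < IC3 ✗ → not eligible.
Dependent Care FSA — status full-time ✓; service 337 days ≥ 12 weeks (≈84 days) ✓; 45 hrs/wk ≥ 30 ✓ → eligible.

Dependent Care FSA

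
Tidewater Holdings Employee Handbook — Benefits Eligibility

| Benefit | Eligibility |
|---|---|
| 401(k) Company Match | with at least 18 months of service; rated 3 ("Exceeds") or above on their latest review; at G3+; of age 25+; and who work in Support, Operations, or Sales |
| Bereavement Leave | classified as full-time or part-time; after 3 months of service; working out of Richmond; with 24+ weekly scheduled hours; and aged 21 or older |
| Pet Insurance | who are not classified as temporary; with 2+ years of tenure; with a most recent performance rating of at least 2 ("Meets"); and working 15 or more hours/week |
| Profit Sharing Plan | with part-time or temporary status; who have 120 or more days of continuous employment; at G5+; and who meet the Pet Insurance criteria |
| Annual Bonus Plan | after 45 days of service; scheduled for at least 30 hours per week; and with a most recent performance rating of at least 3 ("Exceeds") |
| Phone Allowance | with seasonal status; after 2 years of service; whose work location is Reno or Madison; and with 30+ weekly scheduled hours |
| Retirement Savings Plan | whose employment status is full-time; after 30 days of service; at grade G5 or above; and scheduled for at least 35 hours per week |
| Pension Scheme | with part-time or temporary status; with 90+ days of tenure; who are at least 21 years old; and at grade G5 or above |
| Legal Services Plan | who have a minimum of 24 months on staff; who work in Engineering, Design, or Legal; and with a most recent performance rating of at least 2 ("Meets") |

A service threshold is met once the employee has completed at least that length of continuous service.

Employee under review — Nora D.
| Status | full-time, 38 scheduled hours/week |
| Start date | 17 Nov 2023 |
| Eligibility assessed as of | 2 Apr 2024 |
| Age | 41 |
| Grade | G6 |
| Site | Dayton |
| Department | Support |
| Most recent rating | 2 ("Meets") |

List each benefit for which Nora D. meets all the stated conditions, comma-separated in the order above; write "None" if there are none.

Service from 17 Nov 2023 to 2 Apr 2024: 137 days.
401(k) Company Match — service 137 days < 18 months (≈540 days) ✗ → not eligible.
Bereavement Leave — status full-time ✓; service 137 days ≥ 3 months (≈90 days) ✓; site Dayton ✗ (not Richmond) → not eligible.
Pet Insurance — status full-time ✓ (not excluded); service 137 days < 2 years (≈730 days) ✗ → not eligible.
Profit Sharing Plan — status full-time ✗ (requires part-time or temporary) → not eligible.
Annual Bonus Plan — service 137 days ≥ 45 days ✓; 38 hrs/wk ≥ 30 ✓; rating 2 < 3 ✗ → not eligible.
Phone Allowance — status full-time ✗ (requires seasonal) → not eligible.
Retirement Savings Plan — status full-time ✓; service 137 days ≥ 30 days ✓; grade G6 ≥ G5 ✓; 38 hrs/wk ≥ 35 ✓ → eligible.
Pension Scheme — status full-time ✗ (requires part-time or temporary) → not eligible.
Legal Services Plan — service 137 days < 24 months (≈720 days) ✗ → not eligible.

Retirement Savings Plan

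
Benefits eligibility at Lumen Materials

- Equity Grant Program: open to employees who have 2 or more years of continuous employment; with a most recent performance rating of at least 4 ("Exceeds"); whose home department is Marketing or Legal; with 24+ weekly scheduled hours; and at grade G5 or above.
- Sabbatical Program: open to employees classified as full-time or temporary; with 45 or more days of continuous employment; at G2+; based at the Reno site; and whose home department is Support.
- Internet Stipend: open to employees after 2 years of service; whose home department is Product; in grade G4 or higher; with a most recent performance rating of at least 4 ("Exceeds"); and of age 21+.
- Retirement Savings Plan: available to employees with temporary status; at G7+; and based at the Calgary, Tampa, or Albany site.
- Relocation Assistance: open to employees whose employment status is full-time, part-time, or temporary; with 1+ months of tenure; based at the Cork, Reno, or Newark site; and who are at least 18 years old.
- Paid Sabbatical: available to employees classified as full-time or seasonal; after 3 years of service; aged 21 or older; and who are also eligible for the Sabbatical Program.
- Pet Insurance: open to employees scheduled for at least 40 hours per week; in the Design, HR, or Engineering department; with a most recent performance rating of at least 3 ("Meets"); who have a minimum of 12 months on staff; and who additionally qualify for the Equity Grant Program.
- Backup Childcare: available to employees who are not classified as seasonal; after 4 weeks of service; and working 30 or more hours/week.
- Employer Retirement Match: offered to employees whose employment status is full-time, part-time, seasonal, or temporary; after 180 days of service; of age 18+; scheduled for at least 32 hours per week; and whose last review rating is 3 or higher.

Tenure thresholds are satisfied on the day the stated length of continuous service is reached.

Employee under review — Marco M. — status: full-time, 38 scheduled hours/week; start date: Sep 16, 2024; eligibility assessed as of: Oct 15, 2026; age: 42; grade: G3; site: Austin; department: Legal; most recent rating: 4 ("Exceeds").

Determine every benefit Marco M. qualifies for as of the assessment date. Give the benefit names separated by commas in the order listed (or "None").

Service from Sep 16, 2024 to Oct 15, 2026: 759 days.
Equity Grant Program — service 759 days ≥ 2 years (≈730 days) ✓; rating 4 ≥ 4 ✓; dept Legal ✓; 38 hrs/wk ≥ 24 ✓; grade G3 < G5 ✗ → not eligible.
Sabbatical Program — status full-time ✓; service 759 days ≥ 45 days ✓; grade G3 ≥ G2 ✓; site Austin ✗ (not Reno) → not eligible.
Internet Stipend — service 759 days ≥ 2 years (≈730 days) ✓; dept Legal ✗ → not eligible.
Retirement Savings Plan — status full-time ✗ (requires temporary) → not eligible.
Relocation Assistance — status full-time ✓; service 759 days ≥ 1 month (≈30 days) ✓; site Austin ✗ (not Cork, Reno, or Newark) → not eligible.
Paid Sabbatical — status full-time ✓; service 759 days < 3 years (≈1095 days) ✗ → not eligible.
Pet Insurance — 38 hrs/wk < 40 ✗ → not eligible.
Backup Childcare — status full-time ✓ (not excluded); service 759 days ≥ 4 weeks (≈28 days) ✓; 38 hrs/wk ≥ 30 ✓ → eligible.
Employer Retirement Match — status full-time ✓; service 759 days ≥ 180 days ✓; age 42 ≥ 18 ✓; 38 hrs/wk ≥ 32 ✓; rating 4 ≥ 3 ✓ → eligible.

Backup Childcare, Employer Retirement Match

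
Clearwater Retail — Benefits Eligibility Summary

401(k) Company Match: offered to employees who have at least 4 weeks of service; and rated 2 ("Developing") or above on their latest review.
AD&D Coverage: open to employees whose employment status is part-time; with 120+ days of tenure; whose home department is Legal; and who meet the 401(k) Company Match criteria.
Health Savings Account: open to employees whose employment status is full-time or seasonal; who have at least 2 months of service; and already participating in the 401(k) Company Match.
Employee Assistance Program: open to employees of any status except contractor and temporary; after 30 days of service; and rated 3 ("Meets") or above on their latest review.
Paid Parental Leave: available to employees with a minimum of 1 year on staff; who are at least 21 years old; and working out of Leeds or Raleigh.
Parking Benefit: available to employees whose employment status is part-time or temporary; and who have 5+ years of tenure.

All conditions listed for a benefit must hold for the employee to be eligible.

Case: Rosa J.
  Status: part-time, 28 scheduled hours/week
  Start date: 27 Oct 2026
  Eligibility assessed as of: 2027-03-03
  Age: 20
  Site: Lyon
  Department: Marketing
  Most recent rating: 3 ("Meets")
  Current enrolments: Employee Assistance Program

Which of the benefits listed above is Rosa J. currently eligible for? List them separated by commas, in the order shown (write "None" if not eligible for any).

401(k) Company Match, Employee Assistance Program

Service from 27 Oct 2026 to 2027-03-03: 127 days.
401(k) Company Match — service 127 days ≥ 4 weeks (≈28 days) ✓; rating 3 ≥ 2 ✓ → eligible.
AD&D Coverage — status part-time ✓; service 127 days ≥ 120 days ✓; dept Marketing ✗ → not eligible.
Health Savings Account — status part-time ✗ (requires full-time or seasonal) → not eligible.
Employee Assistance Program — status part-time ✓ (not excluded); service 127 days ≥ 30 days ✓; rating 3 ≥ 3 ✓ → eligible.
Paid Parental Leave — service 127 days < 1 year (≈365 days) ✗ → not eligible.
Parking Benefit — status part-time ✓; service 127 days < 5 years (≈1825 days) ✗ → not eligible.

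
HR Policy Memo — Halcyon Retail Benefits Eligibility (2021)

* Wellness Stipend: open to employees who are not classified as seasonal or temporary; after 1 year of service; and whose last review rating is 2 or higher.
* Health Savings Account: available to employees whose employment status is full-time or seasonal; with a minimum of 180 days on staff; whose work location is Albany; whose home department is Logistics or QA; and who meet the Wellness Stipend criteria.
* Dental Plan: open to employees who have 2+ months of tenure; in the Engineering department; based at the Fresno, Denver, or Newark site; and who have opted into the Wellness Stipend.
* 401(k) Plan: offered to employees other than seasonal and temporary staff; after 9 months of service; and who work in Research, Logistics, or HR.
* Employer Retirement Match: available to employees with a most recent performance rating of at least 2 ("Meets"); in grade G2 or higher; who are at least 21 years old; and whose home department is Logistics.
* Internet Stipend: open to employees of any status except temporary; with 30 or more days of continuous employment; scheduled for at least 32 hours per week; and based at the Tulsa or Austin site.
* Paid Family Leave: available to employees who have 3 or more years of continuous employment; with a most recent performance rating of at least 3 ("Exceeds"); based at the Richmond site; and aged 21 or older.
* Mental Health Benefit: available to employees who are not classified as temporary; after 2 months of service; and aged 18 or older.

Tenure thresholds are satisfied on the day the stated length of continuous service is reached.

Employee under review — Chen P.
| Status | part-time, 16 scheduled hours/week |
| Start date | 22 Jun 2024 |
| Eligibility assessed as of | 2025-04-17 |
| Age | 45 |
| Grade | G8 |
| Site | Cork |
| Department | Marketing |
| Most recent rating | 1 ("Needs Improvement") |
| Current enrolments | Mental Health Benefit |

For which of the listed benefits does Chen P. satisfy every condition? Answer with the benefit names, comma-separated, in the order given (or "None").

Service from 22 Jun 2024 to 2025-04-17: 299 days.
Wellness Stipend — status part-time ✓ (not excluded); service 299 days < 1 year (≈365 days) ✗ → not eligible.
Health Savings Account — status part-time ✗ (requires full-time or seasonal) → not eligible.
Dental Plan — service 299 days ≥ 2 months (≈60 days) ✓; dept Marketing ✗ → not eligible.
401(k) Plan — status part-time ✓ (not excluded); service 299 days ≥ 9 months (≈270 days) ✓; dept Marketing ✗ → not eligible.
Employer Retirement Match — rating 1 < 2 ✗ → not eligible.
Internet Stipend — status part-time ✓ (not excluded); service 299 days ≥ 30 days ✓; 16 hrs/wk < 32 ✗ → not eligible.
Paid Family Leave — service 299 days < 3 years (≈1095 days) ✗ → not eligible.
Mental Health Benefit — status part-time ✓ (not excluded); service 299 days ≥ 2 months (≈60 days) ✓; age 45 ≥ 18 ✓ → eligible.

Mental Health Benefit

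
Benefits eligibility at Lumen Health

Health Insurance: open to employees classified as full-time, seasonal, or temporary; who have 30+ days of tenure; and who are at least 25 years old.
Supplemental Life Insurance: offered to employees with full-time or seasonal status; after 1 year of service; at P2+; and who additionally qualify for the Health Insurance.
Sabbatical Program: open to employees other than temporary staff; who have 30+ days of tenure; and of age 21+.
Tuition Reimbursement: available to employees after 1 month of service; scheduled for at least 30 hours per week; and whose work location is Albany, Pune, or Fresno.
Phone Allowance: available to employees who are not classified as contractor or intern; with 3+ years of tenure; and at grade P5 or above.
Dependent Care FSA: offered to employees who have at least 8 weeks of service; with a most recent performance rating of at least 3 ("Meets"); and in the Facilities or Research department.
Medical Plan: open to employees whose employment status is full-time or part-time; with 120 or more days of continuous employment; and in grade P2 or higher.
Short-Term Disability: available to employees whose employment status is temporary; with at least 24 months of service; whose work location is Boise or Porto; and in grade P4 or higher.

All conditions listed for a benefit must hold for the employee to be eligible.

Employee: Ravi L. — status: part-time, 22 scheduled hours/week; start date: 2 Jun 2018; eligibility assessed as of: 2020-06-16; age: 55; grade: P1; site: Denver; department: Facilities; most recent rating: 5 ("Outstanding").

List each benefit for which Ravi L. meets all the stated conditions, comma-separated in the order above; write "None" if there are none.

Service from 2 Jun 2018 to 2020-06-16: 745 days.
Health Insurance — status part-time ✗ (requires full-time, seasonal, or temporary) → not eligible.
Supplemental Life Insurance — status part-time ✗ (requires full-time or seasonal) → not eligible.
Sabbatical Program — status part-time ✓ (not excluded); service 745 days ≥ 30 days ✓; age 55 ≥ 21 ✓ → eligible.
Tuition Reimbursement — service 745 days ≥ 1 month (≈30 days) ✓; 22 hrs/wk < 30 ✗ → not eligible.
Phone Allowance — status part-time ✓ (not excluded); service 745 days < 3 years (≈1095 days) ✗ → not eligible.
Dependent Care FSA — service 745 days ≥ 8 weeks (≈56 days) ✓; rating 5 ≥ 3 ✓; dept Facilities ✓ → eligible.
Medical Plan — status part-time ✓; service 745 days ≥ 120 days ✓; grade P1 < P2 ✗ → not eligible.
Short-Term Disability — status part-time ✗ (requires temporary) → not eligible.

Sabbatical Program, Dependent Care FSA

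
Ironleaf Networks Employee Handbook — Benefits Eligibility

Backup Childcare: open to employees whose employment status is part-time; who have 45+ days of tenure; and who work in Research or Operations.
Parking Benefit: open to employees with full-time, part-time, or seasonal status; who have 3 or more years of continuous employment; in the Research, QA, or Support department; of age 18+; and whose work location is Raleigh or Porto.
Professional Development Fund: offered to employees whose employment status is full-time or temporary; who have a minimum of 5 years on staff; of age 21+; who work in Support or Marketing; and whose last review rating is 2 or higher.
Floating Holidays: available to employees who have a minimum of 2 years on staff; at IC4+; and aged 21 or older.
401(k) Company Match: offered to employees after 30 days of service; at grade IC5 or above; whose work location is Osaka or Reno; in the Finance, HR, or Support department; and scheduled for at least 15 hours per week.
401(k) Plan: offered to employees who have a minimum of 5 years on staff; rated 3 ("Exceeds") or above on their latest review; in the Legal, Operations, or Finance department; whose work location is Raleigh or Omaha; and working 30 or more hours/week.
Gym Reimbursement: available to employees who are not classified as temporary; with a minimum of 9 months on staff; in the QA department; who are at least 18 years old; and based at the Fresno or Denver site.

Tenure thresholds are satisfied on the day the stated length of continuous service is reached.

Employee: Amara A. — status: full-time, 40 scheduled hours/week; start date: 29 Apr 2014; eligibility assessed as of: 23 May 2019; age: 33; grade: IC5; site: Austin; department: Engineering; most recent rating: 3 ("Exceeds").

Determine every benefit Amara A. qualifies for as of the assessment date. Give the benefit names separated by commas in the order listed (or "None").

Floating Holidays

Service from 29 Apr 2014 to 23 May 2019: 1850 days.
Backup Childcare — status full-time ✗ (requires part-time) → not eligible.
Parking Benefit — status full-time ✓; service 1850 days ≥ 3 years (≈1095 days) ✓; dept Engineering ✗ → not eligible.
Professional Development Fund — status full-time ✓; service 1850 days ≥ 5 years (≈1825 days) ✓; age 33 ≥ 21 ✓; dept Engineering ✗ → not eligible.
Floating Holidays — service 1850 days ≥ 2 years (≈730 days) ✓; grade IC5 ≥ IC4 ✓; age 33 ≥ 21 ✓ → eligible.
401(k) Company Match — service 1850 days ≥ 30 days ✓; grade IC5 ≥ IC5 ✓; site Austin ✗ (not Osaka or Reno) → not eligible.
401(k) Plan — service 1850 days ≥ 5 years (≈1825 days) ✓; rating 3 ≥ 3 ✓; dept Engineering ✗ → not eligible.
Gym Reimbursement — status full-time ✓ (not excluded); service 1850 days ≥ 9 months (≈270 days) ✓; dept Engineering ✗ → not eligible.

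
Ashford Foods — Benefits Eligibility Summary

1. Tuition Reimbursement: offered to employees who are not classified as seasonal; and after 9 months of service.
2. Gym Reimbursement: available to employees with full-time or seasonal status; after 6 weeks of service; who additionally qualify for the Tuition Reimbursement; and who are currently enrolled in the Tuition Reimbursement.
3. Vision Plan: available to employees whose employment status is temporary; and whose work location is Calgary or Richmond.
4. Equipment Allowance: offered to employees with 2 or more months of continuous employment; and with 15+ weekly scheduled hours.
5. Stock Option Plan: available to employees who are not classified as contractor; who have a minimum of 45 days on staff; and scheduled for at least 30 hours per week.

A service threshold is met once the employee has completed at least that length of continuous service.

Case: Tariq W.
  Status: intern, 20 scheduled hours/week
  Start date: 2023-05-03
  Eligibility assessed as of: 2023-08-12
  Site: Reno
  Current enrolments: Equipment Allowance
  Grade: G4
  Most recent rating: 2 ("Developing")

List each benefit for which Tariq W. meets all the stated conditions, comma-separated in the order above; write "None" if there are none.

Equipment Allowance

Service from 2023-05-03 to 2023-08-12: 101 days.
Tuition Reimbursement — status intern ✓ (not excluded); service 101 days < 9 months (≈270 days) ✗ → not eligible.
Gym Reimbursement — status intern ✗ (requires full-time or seasonal) → not eligible.
Vision Plan — status intern ✗ (requires temporary) → not eligible.
Equipment Allowance — service 101 days ≥ 2 months (≈60 days) ✓; 20 hrs/wk ≥ 15 ✓ → eligible.
Stock Option Plan — status intern ✓ (not excluded); service 101 days ≥ 45 days ✓; 20 hrs/wk < 30 ✗ → not eligible.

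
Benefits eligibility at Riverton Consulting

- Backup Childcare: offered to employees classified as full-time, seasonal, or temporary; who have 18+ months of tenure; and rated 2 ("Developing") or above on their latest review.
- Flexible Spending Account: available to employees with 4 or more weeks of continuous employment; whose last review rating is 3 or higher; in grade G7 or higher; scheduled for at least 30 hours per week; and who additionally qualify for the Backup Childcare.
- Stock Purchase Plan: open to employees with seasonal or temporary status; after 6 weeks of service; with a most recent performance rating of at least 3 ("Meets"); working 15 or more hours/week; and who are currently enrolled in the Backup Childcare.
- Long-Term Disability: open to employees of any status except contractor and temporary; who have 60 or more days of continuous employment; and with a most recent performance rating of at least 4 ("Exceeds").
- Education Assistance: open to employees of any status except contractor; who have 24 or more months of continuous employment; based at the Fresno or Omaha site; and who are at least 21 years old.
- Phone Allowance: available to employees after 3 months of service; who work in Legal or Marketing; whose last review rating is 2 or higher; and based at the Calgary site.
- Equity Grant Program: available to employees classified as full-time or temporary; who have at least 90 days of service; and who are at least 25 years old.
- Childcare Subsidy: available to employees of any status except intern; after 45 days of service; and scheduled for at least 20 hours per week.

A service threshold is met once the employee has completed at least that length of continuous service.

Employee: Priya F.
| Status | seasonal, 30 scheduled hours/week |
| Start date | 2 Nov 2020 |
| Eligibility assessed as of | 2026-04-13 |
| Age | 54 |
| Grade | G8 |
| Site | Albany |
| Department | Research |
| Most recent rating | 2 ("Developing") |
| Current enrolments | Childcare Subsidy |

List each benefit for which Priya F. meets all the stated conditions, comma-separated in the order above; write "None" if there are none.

Backup Childcare, Childcare Subsidy

Service from 2 Nov 2020 to 2026-04-13: 1988 days.
Backup Childcare — status seasonal ✓; service 1988 days ≥ 18 months (≈540 days) ✓; rating 2 ≥ 2 ✓ → eligible.
Flexible Spending Account — service 1988 days ≥ 4 weeks (≈28 days) ✓; rating 2 < 3 ✗ → not eligible.
Stock Purchase Plan — status seasonal ✓; service 1988 days ≥ 6 weeks (≈42 days) ✓; rating 2 < 3 ✗ → not eligible.
Long-Term Disability — status seasonal ✓ (not excluded); service 1988 days ≥ 60 days ✓; rating 2 < 4 ✗ → not eligible.
Education Assistance — status seasonal ✓ (not excluded); service 1988 days ≥ 24 months (≈720 days) ✓; site Albany ✗ (not Fresno or Omaha) → not eligible.
Phone Allowance — service 1988 days ≥ 3 months (≈90 days) ✓; dept Research ✗ → not eligible.
Equity Grant Program — status seasonal ✗ (requires full-time or temporary) → not eligible.
Childcare Subsidy — status seasonal ✓ (not excluded); service 1988 days ≥ 45 days ✓; 30 hrs/wk ≥ 20 ✓ → eligible.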